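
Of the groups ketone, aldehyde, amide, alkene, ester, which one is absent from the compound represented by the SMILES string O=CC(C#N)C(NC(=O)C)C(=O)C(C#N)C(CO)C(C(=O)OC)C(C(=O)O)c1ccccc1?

alkene

ketone: present (CO — –C(=O)– with carbon on both sides → ketone).
aldehyde: present (OHC — terminal –CHO: carbonyl C bonded to H and C → aldehyde).
ester: present (CH(COOCH3) — pendant –COOCH3: carbonyl C bonded to C and –OCH3 → ester).
amide: present (CH(NHCOCH3) — pendant –NHC(=O)CH3: N bonded to a carbonyl → amide (not amine)).
alkene: absent. In C6H5, the C=C units are part of an aromatic ring, which is an arene, not an isolated alkene.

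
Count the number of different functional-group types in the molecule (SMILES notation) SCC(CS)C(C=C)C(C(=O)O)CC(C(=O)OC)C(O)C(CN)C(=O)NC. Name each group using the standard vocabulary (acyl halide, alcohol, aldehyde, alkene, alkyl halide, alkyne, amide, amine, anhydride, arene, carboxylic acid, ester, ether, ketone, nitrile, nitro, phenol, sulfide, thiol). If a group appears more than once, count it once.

–SH on an sp³ carbon → thiol.
pendant –CH2SH → thiol.
pendant –CH=CH2: C=C double bond → alkene.
pendant –COOH: carbonyl C bonded to C and –OH → carboxylic acid.
pendant –COOCH3: carbonyl C bonded to C and –OCH3 → ester.
–OH on an sp³ carbon → alcohol (secondary).
pendant –CH2NH2: N on sp³ C, no adjacent C=O → amine.
–C(=O)NHCH3: carbonyl C bonded to C and to N → amide (the N is not an amine).
Distinct types present: alcohol, alkene, amide, amine, carboxylic acid, ester, thiol.

7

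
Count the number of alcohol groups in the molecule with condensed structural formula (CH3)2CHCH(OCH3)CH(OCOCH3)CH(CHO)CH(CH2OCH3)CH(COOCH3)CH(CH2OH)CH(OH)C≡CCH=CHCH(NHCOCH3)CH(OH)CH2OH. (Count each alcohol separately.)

pendant –OCH3: C–O–C with sp³ C, no adjacent C=O → ether.
pendant –OC(=O)CH3: an acyloxy group → ester.
pendant –CHO: carbonyl C bonded to C and H → aldehyde.
pendant –CH2OCH3: C–O–C linkage → ether.
pendant –COOCH3: carbonyl C bonded to C and –OCH3 → ester.
pendant –CH2OH on an sp³ backbone C → alcohol.
–OH on an sp³ carbon → alcohol (secondary).
C≡C triple bond → alkyne.
C=C double bond → alkene.
pendant –NHC(=O)CH3: N bonded to a carbonyl → amide (not amine).
–OH on an sp³ carbon → alcohol (secondary).
–OH on an sp³ carbon → alcohol.
Alcohol appears at: CH(CH2OH), CH(OH), CH(OH), CH2OH → 4.

4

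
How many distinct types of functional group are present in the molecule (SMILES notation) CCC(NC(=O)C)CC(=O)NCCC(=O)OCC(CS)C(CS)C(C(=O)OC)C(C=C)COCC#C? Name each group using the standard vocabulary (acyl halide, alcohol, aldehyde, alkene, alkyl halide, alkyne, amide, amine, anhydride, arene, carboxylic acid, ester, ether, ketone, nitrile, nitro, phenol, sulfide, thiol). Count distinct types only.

6

Reading the structure from left to right:
  CH(NHCOCH3): pendant –NHC(=O)CH3: N bonded to a carbonyl → amide (not amine).
  CH2CONHCH2: –C(=O)–N– linkage → amide (the N is not an amine).
  CH2COOCH2: –C(=O)–O–C with C on the carbonyl side → ester.
  CH(CH2SH): pendant –CH2SH → thiol.
  CH(CH2SH): pendant –CH2SH → thiol.
  CH(COOCH3): pendant –COOCH3: carbonyl C bonded to C and –OCH3 → ester.
  CH(CH=CH2): pendant –CH=CH2: C=C double bond → alkene.
  CH2OCH2: C–O–C with sp³ carbons on both sides and no adjacent C=O → ether.
  C≡CH: C≡C triple bond → alkyne.
Distinct types present: alkene, alkyne, amide, ester, ether, thiol.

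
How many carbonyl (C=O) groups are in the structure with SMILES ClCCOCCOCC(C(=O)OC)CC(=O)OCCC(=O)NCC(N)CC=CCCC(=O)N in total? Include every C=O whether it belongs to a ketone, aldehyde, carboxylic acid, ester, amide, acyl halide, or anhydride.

CH(COOCH3): ester, 1 C=O (running total 1).
CH2COOCH2: ester, 1 C=O (running total 2).
CH2CONHCH2: amide, 1 C=O (running total 3).
CONH2: amide, 1 C=O (running total 4).

4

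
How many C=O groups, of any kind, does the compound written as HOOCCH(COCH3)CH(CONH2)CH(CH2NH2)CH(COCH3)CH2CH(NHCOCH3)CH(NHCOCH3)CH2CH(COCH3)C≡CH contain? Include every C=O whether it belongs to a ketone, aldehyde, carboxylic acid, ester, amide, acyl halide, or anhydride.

7

HOOC: carboxylic acid, 1 C=O (running total 1).
CH(COCH3): ketone, 1 C=O (running total 2).
CH(CONH2): amide, 1 C=O (running total 3).
CH(COCH3): ketone, 1 C=O (running total 4).
CH(NHCOCH3): amide, 1 C=O (running total 5).
CH(NHCOCH3): amide, 1 C=O (running total 6).
CH(COCH3): ketone, 1 C=O (running total 7).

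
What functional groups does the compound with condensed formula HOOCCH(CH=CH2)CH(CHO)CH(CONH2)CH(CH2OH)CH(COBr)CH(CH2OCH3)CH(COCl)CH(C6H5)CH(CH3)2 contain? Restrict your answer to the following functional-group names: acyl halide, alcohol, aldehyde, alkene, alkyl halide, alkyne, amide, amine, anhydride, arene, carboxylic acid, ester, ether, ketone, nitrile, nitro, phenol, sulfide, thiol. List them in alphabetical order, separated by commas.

acyl halide, alcohol, aldehyde, alkene, amide, arene, carboxylic acid, ether

–COOH: carbonyl C bonded to –OH and C → carboxylic acid (the –OH is not a separate alcohol).
pendant –CH=CH2: C=C double bond → alkene.
pendant –CHO: carbonyl C bonded to C and H → aldehyde.
pendant –CONH2: carbonyl C bonded to C and N → amide.
pendant –CH2OH on an sp³ backbone C → alcohol.
pendant –C(=O)X: carbonyl C bonded to C and halogen → acyl halide.
pendant –CH2OCH3: C–O–C linkage → ether.
pendant –C(=O)X: carbonyl C bonded to C and halogen → acyl halide.
pendant –C6H5: benzene ring → arene.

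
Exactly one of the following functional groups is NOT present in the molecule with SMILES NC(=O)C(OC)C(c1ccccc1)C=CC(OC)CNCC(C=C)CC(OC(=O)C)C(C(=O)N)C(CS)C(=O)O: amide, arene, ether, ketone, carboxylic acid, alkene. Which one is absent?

alkene: present (CH=CH — C=C double bond → alkene).
ether: present (CH(OCH3) — pendant –OCH3: C–O–C with sp³ C, no adjacent C=O → ether).
carboxylic acid: present (COOH — –COOH: carbonyl C bonded to –OH and C → carboxylic acid (the –OH is not a separate alcohol)).
amide: present (H2NCO — –C(=O)NH2: carbonyl C bonded to C and to N → amide (the N is not a separate amine)).
arene: present (CH(C6H5) — pendant –C6H5: benzene ring → arene).
ketone: absent. In CH(OCOCH3), the C=O is bonded to an –O–C group, which defines an ester, not a ketone. In each of H2NCO and CH(CONH2), the C=O is bonded to nitrogen, which defines an amide, not a ketone. In COOH, the C=O bears an –OH, making it a carboxylic acid rather than a ketone.

ketone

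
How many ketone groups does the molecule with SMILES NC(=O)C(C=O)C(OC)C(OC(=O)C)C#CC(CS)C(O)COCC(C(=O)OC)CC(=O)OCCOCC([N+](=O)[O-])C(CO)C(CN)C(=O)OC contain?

Taking each segment in turn:
  H2NCO: –C(=O)NH2: carbonyl C bonded to C and to N → amide (the N is not a separate amine).
  CH(CHO): pendant –CHO: carbonyl C bonded to C and H → aldehyde.
  CH(OCH3): pendant –OCH3: C–O–C with sp³ C, no adjacent C=O → ether.
  CH(OCOCH3): pendant –OC(=O)CH3: an acyloxy group → ester.
  C≡C: C≡C triple bond → alkyne.
  CH(CH2SH): pendant –CH2SH → thiol.
  CH(OH): –OH on an sp³ carbon → alcohol (secondary).
  CH2OCH2: C–O–C with sp³ carbons on both sides and no adjacent C=O → ether.
  CH(COOCH3): pendant –COOCH3: carbonyl C bonded to C and –OCH3 → ester.
  CH2COOCH2: –C(=O)–O–C with C on the carbonyl side → ester.
  CH2OCH2: C–O–C with sp³ carbons on both sides and no adjacent C=O → ether.
  CH(NO2): –NO2 on an sp³ carbon → nitro (the N=O is not a carbonyl).
  CH(CH2OH): pendant –CH2OH on an sp³ backbone C → alcohol.
  CH(CH2NH2): pendant –CH2NH2: N on sp³ C, no adjacent C=O → amine.
  COOCH3: –C(=O)OCH3: carbonyl C bonded to C and to –OCH3 → ester (not ketone + ether).
No segment is a ketone: H2NCO is amide, not ketone; CH(CHO) is aldehyde, not ketone; CH(OCOCH3) is ester, not ketone. → 0.

0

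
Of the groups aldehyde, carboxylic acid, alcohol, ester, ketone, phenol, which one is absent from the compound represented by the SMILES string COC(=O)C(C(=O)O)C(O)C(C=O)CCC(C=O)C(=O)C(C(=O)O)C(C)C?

phenol

ketone: present (CO — –C(=O)– with carbon on both sides → ketone).
carboxylic acid: present (CH(COOH) — pendant –COOH: carbonyl C bonded to C and –OH → carboxylic acid).
aldehyde: present (CH(CHO) — pendant –CHO: carbonyl C bonded to C and H → aldehyde).
ester: present (CH3OOC — CH3O–C(=O)–: carbonyl C bonded to C and to –OCH3 → ester (not ketone + ether)).
alcohol: present (CH(OH) — –OH on an sp³ carbon → alcohol (secondary)).
phenol: absent. In CH(OH), the –OH is on an sp³ carbon, not on an aromatic ring, so it is an alcohol.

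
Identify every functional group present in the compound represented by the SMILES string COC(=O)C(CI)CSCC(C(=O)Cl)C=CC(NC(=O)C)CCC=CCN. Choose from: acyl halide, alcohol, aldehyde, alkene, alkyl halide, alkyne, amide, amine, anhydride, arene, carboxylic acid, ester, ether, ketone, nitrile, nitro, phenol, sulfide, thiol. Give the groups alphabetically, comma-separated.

acyl halide, alkene, alkyl halide, amide, amine, ester, sulfide

Taking each segment in turn:
  CH3OOC: CH3O–C(=O)–: carbonyl C bonded to C and to –OCH3 → ester (not ketone + ether).
  CH(CH2I): pendant –CH2X: halogen on sp³ carbon → alkyl halide.
  CH2SCH2: C–S–C linkage → sulfide (thioether).
  CH(COCl): pendant –C(=O)X: carbonyl C bonded to C and halogen → acyl halide.
  CH=CH: C=C double bond → alkene.
  CH(NHCOCH3): pendant –NHC(=O)CH3: N bonded to a carbonyl → amide (not amine).
  CH=CH: C=C double bond → alkene.
  CH2NH2: –NH2 on an sp³ carbon with no adjacent C=O → amine.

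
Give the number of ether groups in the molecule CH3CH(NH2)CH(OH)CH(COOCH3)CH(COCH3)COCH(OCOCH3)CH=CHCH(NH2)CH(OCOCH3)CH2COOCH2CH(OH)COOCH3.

Reading the structure from left to right:
  CH(NH2): –NH2 on an sp³ carbon with no adjacent C=O → amine.
  CH(OH): –OH on an sp³ carbon → alcohol (secondary).
  CH(COOCH3): pendant –COOCH3: carbonyl C bonded to C and –OCH3 → ester.
  CH(COCH3): pendant –COCH3: carbonyl C bonded to two carbons → ketone.
  CO: –C(=O)– with carbon on both sides → ketone.
  CH(OCOCH3): pendant –OC(=O)CH3: an acyloxy group → ester.
  CH=CH: C=C double bond → alkene.
  CH(NH2): –NH2 on an sp³ carbon with no adjacent C=O → amine.
  CH(OCOCH3): pendant –OC(=O)CH3: an acyloxy group → ester.
  CH2COOCH2: –C(=O)–O–C with C on the carbonyl side → ester.
  CH(OH): –OH on an sp³ carbon → alcohol (secondary).
  COOCH3: –C(=O)OCH3: carbonyl C bonded to C and to –OCH3 → ester (not ketone + ether).
No segment is a ether: CH(OH) is alcohol, not ether; CH(COOCH3) is ester, not ether; CH(OCOCH3) is ester, not ether. → 0.

0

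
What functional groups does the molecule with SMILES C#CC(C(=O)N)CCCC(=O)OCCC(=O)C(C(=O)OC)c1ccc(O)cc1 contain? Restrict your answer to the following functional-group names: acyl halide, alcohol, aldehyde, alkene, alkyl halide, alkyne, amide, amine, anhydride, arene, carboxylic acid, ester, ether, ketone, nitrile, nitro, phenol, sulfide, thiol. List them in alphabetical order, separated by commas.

alkyne, amide, arene, ester, ketone, phenol

C≡C triple bond → alkyne.
pendant –CONH2: carbonyl C bonded to C and N → amide.
–C(=O)–O–C with C on the carbonyl side → ester.
–C(=O)– with carbon on both sides → ketone.
pendant –COOCH3: carbonyl C bonded to C and –OCH3 → ester.
–OH attached directly to an aromatic ring → phenol (not alcohol); the ring itself is an arene.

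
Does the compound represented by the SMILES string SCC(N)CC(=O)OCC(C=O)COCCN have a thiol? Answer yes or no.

yes

Taking each segment in turn:
  HSCH2: –SH on an sp³ carbon → thiol.
  CH(NH2): –NH2 on an sp³ carbon with no adjacent C=O → amine.
  CH2COOCH2: –C(=O)–O–C with C on the carbonyl side → ester.
  CH(CHO): pendant –CHO: carbonyl C bonded to C and H → aldehyde.
  CH2OCH2: C–O–C with sp³ carbons on both sides and no adjacent C=O → ether.
  CH2NH2: –NH2 on an sp³ carbon with no adjacent C=O → amine.
The HSCH2 segment supplies the thiol: –SH on an sp³ carbon → thiol.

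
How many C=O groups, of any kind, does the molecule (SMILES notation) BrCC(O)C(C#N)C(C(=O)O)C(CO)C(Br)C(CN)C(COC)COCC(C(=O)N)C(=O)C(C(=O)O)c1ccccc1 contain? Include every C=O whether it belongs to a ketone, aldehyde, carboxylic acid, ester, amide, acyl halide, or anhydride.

4

CH(COOH): carboxylic acid, 1 C=O (running total 1).
CH(CONH2): amide, 1 C=O (running total 2).
CO: ketone, 1 C=O (running total 3).
CH(COOH): carboxylic acid, 1 C=O (running total 4).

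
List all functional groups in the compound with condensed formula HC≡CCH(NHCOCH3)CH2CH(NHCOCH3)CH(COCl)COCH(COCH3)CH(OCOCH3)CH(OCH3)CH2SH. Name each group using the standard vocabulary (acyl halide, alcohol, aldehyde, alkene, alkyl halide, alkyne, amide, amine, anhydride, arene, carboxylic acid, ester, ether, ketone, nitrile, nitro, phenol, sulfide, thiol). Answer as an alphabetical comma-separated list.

acyl halide, alkyne, amide, ester, ether, ketone, thiol

C≡C triple bond → alkyne.
pendant –NHC(=O)CH3: N bonded to a carbonyl → amide (not amine).
pendant –NHC(=O)CH3: N bonded to a carbonyl → amide (not amine).
pendant –C(=O)X: carbonyl C bonded to C and halogen → acyl halide.
–C(=O)– with carbon on both sides → ketone.
pendant –COCH3: carbonyl C bonded to two carbons → ketone.
pendant –OC(=O)CH3: an acyloxy group → ester.
pendant –OCH3: C–O–C with sp³ C, no adjacent C=O → ether.
–SH on an sp³ carbon → thiol.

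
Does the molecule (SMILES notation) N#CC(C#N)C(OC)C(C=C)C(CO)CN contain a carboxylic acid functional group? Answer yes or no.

Reading the structure from left to right:
  N≡C: N≡C–: carbon triple-bonded to nitrogen → nitrile.
  CH(CN): pendant –C≡N: nitrile.
  CH(OCH3): pendant –OCH3: C–O–C with sp³ C, no adjacent C=O → ether.
  CH(CH=CH2): pendant –CH=CH2: C=C double bond → alkene.
  CH(CH2OH): pendant –CH2OH on an sp³ backbone C → alcohol.
  CH2NH2: –NH2 on an sp³ carbon with no adjacent C=O → amine.
The groups actually present are: alcohol, alkene, amine, ether, nitrile.

no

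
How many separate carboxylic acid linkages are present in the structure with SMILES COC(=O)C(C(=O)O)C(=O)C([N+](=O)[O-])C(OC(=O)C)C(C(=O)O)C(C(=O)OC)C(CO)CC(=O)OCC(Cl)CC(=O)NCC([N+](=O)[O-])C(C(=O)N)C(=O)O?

CH3O–C(=O)–: carbonyl C bonded to C and to –OCH3 → ester (not ketone + ether).
pendant –COOH: carbonyl C bonded to C and –OH → carboxylic acid.
–C(=O)– with carbon on both sides → ketone.
–NO2 on an sp³ carbon → nitro (the N=O is not a carbonyl).
pendant –OC(=O)CH3: an acyloxy group → ester.
pendant –COOH: carbonyl C bonded to C and –OH → carboxylic acid.
pendant –COOCH3: carbonyl C bonded to C and –OCH3 → ester.
pendant –CH2OH on an sp³ backbone C → alcohol.
–C(=O)–O–C with C on the carbonyl side → ester.
halogen on an sp³ carbon → alkyl halide.
–C(=O)–N– linkage → amide (the N is not an amine).
–NO2 on an sp³ carbon → nitro (the N=O is not a carbonyl).
pendant –CONH2: carbonyl C bonded to C and N → amide.
–COOH: carbonyl C bonded to –OH and C → carboxylic acid (the –OH is not a separate alcohol).
Carboxylic acid appears at: CH(COOH), CH(COOH), COOH → 3.

3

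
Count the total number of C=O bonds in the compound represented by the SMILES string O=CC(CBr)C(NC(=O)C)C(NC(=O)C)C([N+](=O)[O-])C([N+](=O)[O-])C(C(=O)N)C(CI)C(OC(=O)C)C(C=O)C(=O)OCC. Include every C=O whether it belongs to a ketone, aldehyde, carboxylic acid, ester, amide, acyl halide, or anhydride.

OHC: aldehyde, 1 C=O (running total 1).
CH(NHCOCH3): amide, 1 C=O (running total 2).
CH(NHCOCH3): amide, 1 C=O (running total 3).
CH(CONH2): amide, 1 C=O (running total 4).
CH(OCOCH3): ester, 1 C=O (running total 5).
CH(CHO): aldehyde, 1 C=O (running total 6).
COOCH2CH3: ester, 1 C=O (running total 7).

7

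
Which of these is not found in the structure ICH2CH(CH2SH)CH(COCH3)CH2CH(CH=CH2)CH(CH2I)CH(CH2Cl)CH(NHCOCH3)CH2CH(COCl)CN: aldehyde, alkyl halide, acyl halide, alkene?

acyl halide: present (CH(COCl) — pendant –C(=O)X: carbonyl C bonded to C and halogen → acyl halide).
alkene: present (CH(CH=CH2) — pendant –CH=CH2: C=C double bond → alkene).
alkyl halide: present (ICH2 — halogen on an sp³ carbon → alkyl halide).
aldehyde: absent. In CH(COCH3), the carbonyl carbon is bonded to two carbons, so it is a ketone, not an aldehyde.

aldehyde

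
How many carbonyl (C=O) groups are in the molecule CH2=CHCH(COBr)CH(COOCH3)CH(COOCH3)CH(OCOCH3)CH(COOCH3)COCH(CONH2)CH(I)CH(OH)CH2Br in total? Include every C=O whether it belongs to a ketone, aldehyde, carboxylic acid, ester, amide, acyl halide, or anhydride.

7

CH(COBr): acyl halide, 1 C=O (running total 1).
CH(COOCH3): ester, 1 C=O (running total 2).
CH(COOCH3): ester, 1 C=O (running total 3).
CH(OCOCH3): ester, 1 C=O (running total 4).
CH(COOCH3): ester, 1 C=O (running total 5).
CO: ketone, 1 C=O (running total 6).
CH(CONH2): amide, 1 C=O (running total 7).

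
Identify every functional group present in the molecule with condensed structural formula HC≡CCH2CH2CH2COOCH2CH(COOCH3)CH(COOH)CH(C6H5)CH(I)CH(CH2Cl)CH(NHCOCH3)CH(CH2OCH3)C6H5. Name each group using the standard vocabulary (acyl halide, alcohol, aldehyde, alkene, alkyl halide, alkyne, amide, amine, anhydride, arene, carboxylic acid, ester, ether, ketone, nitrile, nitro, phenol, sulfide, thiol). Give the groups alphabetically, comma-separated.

C≡C triple bond → alkyne.
–C(=O)–O–C with C on the carbonyl side → ester.
pendant –COOCH3: carbonyl C bonded to C and –OCH3 → ester.
pendant –COOH: carbonyl C bonded to C and –OH → carboxylic acid.
pendant –C6H5: benzene ring → arene.
halogen on an sp³ carbon → alkyl halide.
pendant –CH2X: halogen on sp³ carbon → alkyl halide.
pendant –NHC(=O)CH3: N bonded to a carbonyl → amide (not amine).
pendant –CH2OCH3: C–O–C linkage → ether.
–C6H5 phenyl ring → arene.

alkyl halide, alkyne, amide, arene, carboxylic acid, ester, ether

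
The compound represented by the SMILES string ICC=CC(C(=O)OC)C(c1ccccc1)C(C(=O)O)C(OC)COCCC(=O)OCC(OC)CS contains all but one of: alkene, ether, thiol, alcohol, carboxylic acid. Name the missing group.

alcohol

alkene: present (CH=CH — C=C double bond → alkene).
carboxylic acid: present (CH(COOH) — pendant –COOH: carbonyl C bonded to C and –OH → carboxylic acid).
ether: present (CH(OCH3) — pendant –OCH3: C–O–C with sp³ C, no adjacent C=O → ether).
thiol: present (CH2SH — –SH on an sp³ carbon → thiol).
alcohol: absent. In CH(COOH), the –OH sits on a carbonyl carbon, making it part of a carboxylic acid, not an alcohol.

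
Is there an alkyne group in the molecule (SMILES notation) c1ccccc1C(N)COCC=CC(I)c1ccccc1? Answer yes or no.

Working along the chain:
  C6H5: C6H5– phenyl ring → arene.
  CH(NH2): –NH2 on an sp³ carbon with no adjacent C=O → amine.
  CH2OCH2: C–O–C with sp³ carbons on both sides and no adjacent C=O → ether.
  CH=CH: C=C double bond → alkene.
  CH(I): halogen on an sp³ carbon → alkyl halide.
  C6H5: –C6H5 phenyl ring → arene.
The groups actually present are: alkene, alkyl halide, amine, arene, ether.

no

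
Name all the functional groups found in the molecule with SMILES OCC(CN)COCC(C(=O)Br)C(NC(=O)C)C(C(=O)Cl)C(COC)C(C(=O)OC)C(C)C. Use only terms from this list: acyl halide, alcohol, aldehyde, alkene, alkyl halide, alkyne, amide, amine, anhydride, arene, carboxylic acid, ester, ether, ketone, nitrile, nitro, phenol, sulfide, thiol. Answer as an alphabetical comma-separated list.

acyl halide, alcohol, amide, amine, ester, ether

Working along the chain:
  HOCH2: HO– on an sp³ carbon → alcohol.
  CH(CH2NH2): pendant –CH2NH2: N on sp³ C, no adjacent C=O → amine.
  CH2OCH2: C–O–C with sp³ carbons on both sides and no adjacent C=O → ether.
  CH(COBr): pendant –C(=O)X: carbonyl C bonded to C and halogen → acyl halide.
  CH(NHCOCH3): pendant –NHC(=O)CH3: N bonded to a carbonyl → amide (not amine).
  CH(COCl): pendant –C(=O)X: carbonyl C bonded to C and halogen → acyl halide.
  CH(CH2OCH3): pendant –CH2OCH3: C–O–C linkage → ether.
  CH(COOCH3): pendant –COOCH3: carbonyl C bonded to C and –OCH3 → ester.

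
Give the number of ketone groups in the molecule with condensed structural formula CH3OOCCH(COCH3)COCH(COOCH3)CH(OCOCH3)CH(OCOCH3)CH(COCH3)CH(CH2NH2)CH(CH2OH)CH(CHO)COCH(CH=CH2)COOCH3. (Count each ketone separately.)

CH3O–C(=O)–: carbonyl C bonded to C and to –OCH3 → ester (not ketone + ether).
pendant –COCH3: carbonyl C bonded to two carbons → ketone.
–C(=O)– with carbon on both sides → ketone.
pendant –COOCH3: carbonyl C bonded to C and –OCH3 → ester.
pendant –OC(=O)CH3: an acyloxy group → ester.
pendant –OC(=O)CH3: an acyloxy group → ester.
pendant –COCH3: carbonyl C bonded to two carbons → ketone.
pendant –CH2NH2: N on sp³ C, no adjacent C=O → amine.
pendant –CH2OH on an sp³ backbone C → alcohol.
pendant –CHO: carbonyl C bonded to C and H → aldehyde.
–C(=O)– with carbon on both sides → ketone.
pendant –CH=CH2: C=C double bond → alkene.
–C(=O)OCH3: carbonyl C bonded to C and to –OCH3 → ester (not ketone + ether).
Ketone appears at: CH(COCH3), CO, CH(COCH3), CO → 4.

4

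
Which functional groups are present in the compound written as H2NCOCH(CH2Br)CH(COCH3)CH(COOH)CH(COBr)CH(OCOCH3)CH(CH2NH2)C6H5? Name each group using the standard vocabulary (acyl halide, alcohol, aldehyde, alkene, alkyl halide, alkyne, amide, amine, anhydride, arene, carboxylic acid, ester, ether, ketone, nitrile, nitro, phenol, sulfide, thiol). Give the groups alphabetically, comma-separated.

acyl halide, alkyl halide, amide, amine, arene, carboxylic acid, ester, ketone

Taking each segment in turn:
  H2NCO: –C(=O)NH2: carbonyl C bonded to C and to N → amide (the N is not a separate amine).
  CH(CH2Br): pendant –CH2X: halogen on sp³ carbon → alkyl halide.
  CH(COCH3): pendant –COCH3: carbonyl C bonded to two carbons → ketone.
  CH(COOH): pendant –COOH: carbonyl C bonded to C and –OH → carboxylic acid.
  CH(COBr): pendant –C(=O)X: carbonyl C bonded to C and halogen → acyl halide.
  CH(OCOCH3): pendant –OC(=O)CH3: an acyloxy group → ester.
  CH(CH2NH2): pendant –CH2NH2: N on sp³ C, no adjacent C=O → amine.
  C6H5: –C6H5 phenyl ring → arene.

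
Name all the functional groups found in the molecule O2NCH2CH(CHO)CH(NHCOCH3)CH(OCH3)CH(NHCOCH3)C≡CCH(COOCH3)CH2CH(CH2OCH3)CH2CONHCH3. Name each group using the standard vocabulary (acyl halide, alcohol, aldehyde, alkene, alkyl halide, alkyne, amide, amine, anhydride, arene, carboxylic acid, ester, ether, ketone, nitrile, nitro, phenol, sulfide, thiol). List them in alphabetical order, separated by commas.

Reading the structure from left to right:
  O2NCH2: –NO2 on carbon → nitro group.
  CH(CHO): pendant –CHO: carbonyl C bonded to C and H → aldehyde.
  CH(NHCOCH3): pendant –NHC(=O)CH3: N bonded to a carbonyl → amide (not amine).
  CH(OCH3): pendant –OCH3: C–O–C with sp³ C, no adjacent C=O → ether.
  CH(NHCOCH3): pendant –NHC(=O)CH3: N bonded to a carbonyl → amide (not amine).
  C≡C: C≡C triple bond → alkyne.
  CH(COOCH3): pendant –COOCH3: carbonyl C bonded to C and –OCH3 → ester.
  CH(CH2OCH3): pendant –CH2OCH3: C–O–C linkage → ether.
  CONHCH3: –C(=O)NHCH3: carbonyl C bonded to C and to N → amide (the N is not an amine).

aldehyde, alkyne, amide, ester, ether, nitro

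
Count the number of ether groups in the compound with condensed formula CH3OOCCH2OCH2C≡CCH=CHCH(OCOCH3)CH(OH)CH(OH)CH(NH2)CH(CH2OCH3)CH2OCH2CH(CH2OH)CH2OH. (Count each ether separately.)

Taking each segment in turn:
  CH3OOC: CH3O–C(=O)–: carbonyl C bonded to C and to –OCH3 → ester (not ketone + ether).
  CH2OCH2: C–O–C with sp³ carbons on both sides and no adjacent C=O → ether.
  C≡C: C≡C triple bond → alkyne.
  CH=CH: C=C double bond → alkene.
  CH(OCOCH3): pendant –OC(=O)CH3: an acyloxy group → ester.
  CH(OH): –OH on an sp³ carbon → alcohol (secondary).
  CH(OH): –OH on an sp³ carbon → alcohol (secondary).
  CH(NH2): –NH2 on an sp³ carbon with no adjacent C=O → amine.
  CH(CH2OCH3): pendant –CH2OCH3: C–O–C linkage → ether.
  CH2OCH2: C–O–C with sp³ carbons on both sides and no adjacent C=O → ether.
  CH(CH2OH): pendant –CH2OH on an sp³ backbone C → alcohol.
  CH2OH: –OH on an sp³ carbon → alcohol.
Ether appears at: CH2OCH2, CH(CH2OCH3), CH2OCH2 → 3.

3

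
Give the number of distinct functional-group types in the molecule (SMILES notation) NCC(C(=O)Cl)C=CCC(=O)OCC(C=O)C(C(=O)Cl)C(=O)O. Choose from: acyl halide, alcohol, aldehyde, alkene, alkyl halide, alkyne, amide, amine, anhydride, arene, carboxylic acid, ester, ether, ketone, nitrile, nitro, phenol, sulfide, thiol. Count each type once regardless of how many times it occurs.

6

Working along the chain:
  H2NCH2: –NH2 on an sp³ carbon with no adjacent C=O → amine.
  CH(COCl): pendant –C(=O)X: carbonyl C bonded to C and halogen → acyl halide.
  CH=CH: C=C double bond → alkene.
  CH2COOCH2: –C(=O)–O–C with C on the carbonyl side → ester.
  CH(CHO): pendant –CHO: carbonyl C bonded to C and H → aldehyde.
  CH(COCl): pendant –C(=O)X: carbonyl C bonded to C and halogen → acyl halide.
  COOH: –COOH: carbonyl C bonded to –OH and C → carboxylic acid (the –OH is not a separate alcohol).
Distinct types present: acyl halide, aldehyde, alkene, amine, carboxylic acid, ester.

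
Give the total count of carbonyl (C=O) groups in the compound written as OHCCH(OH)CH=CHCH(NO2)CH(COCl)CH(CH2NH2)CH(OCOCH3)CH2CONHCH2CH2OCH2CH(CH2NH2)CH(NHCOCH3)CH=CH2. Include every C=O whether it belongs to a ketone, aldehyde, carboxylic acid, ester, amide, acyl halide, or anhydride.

OHC: aldehyde, 1 C=O (running total 1).
CH(COCl): acyl halide, 1 C=O (running total 2).
CH(OCOCH3): ester, 1 C=O (running total 3).
CH2CONHCH2: amide, 1 C=O (running total 4).
CH(NHCOCH3): amide, 1 C=O (running total 5).

5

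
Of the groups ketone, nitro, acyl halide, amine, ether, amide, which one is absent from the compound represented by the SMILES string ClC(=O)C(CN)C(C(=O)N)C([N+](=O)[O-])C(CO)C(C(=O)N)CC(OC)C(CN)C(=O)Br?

ketone

amide: present (CH(CONH2) — pendant –CONH2: carbonyl C bonded to C and N → amide).
acyl halide: present (ClCO — –C(=O)Cl: carbonyl C bonded to C and to a halogen → acyl halide (not alkyl halide)).
amine: present (CH(CH2NH2) — pendant –CH2NH2: N on sp³ C, no adjacent C=O → amine).
ether: present (CH(OCH3) — pendant –OCH3: C–O–C with sp³ C, no adjacent C=O → ether).
nitro: present (CH(NO2) — –NO2 on an sp³ carbon → nitro (the N=O is not a carbonyl)).
ketone: absent. In CH(CONH2), the C=O is bonded to nitrogen, which defines an amide, not a ketone. In each of ClCO and COBr, the C=O is bonded to a halogen, which defines an acyl halide, not a ketone.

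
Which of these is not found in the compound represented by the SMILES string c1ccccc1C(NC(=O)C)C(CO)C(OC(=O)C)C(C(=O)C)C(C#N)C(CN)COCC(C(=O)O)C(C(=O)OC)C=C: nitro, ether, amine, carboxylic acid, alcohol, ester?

nitro

alcohol: present (CH(CH2OH) — pendant –CH2OH on an sp³ backbone C → alcohol).
amine: present (CH(CH2NH2) — pendant –CH2NH2: N on sp³ C, no adjacent C=O → amine).
carboxylic acid: present (CH(COOH) — pendant –COOH: carbonyl C bonded to C and –OH → carboxylic acid).
ester: present (CH(OCOCH3) — pendant –OC(=O)CH3: an acyloxy group → ester).
ether: present (CH2OCH2 — C–O–C with sp³ carbons on both sides and no adjacent C=O → ether).
nitro: no segment matches this pattern.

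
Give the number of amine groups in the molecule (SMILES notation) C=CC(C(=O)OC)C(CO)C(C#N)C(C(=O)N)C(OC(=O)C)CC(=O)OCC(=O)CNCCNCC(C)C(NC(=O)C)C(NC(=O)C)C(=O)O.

Reading the structure from left to right:
  CH2=CH: C=C double bond → alkene.
  CH(COOCH3): pendant –COOCH3: carbonyl C bonded to C and –OCH3 → ester.
  CH(CH2OH): pendant –CH2OH on an sp³ backbone C → alcohol.
  CH(CN): pendant –C≡N: nitrile.
  CH(CONH2): pendant –CONH2: carbonyl C bonded to C and N → amide.
  CH(OCOCH3): pendant –OC(=O)CH3: an acyloxy group → ester.
  CH2COOCH2: –C(=O)–O–C with C on the carbonyl side → ester.
  CO: –C(=O)– with carbon on both sides → ketone.
  CH2NHCH2: C–N–C with sp³ carbons and no adjacent C=O → amine (secondary).
  CH2NHCH2: C–N–C with sp³ carbons and no adjacent C=O → amine (secondary).
  CH(NHCOCH3): pendant –NHC(=O)CH3: N bonded to a carbonyl → amide (not amine).
  CH(NHCOCH3): pendant –NHC(=O)CH3: N bonded to a carbonyl → amide (not amine).
  COOH: –COOH: carbonyl C bonded to –OH and C → carboxylic acid (the –OH is not a separate alcohol).
Amine appears at: CH2NHCH2, CH2NHCH2 → 2.

2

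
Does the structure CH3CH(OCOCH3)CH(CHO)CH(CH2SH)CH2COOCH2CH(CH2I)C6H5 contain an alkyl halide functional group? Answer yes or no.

Reading the structure from left to right:
  CH(OCOCH3): pendant –OC(=O)CH3: an acyloxy group → ester.
  CH(CHO): pendant –CHO: carbonyl C bonded to C and H → aldehyde.
  CH(CH2SH): pendant –CH2SH → thiol.
  CH2COOCH2: –C(=O)–O–C with C on the carbonyl side → ester.
  CH(CH2I): pendant –CH2X: halogen on sp³ carbon → alkyl halide.
  C6H5: –C6H5 phenyl ring → arene.
The CH(CH2I) segment supplies the alkyl halide: pendant –CH2X: halogen on sp³ carbon → alkyl halide.

yes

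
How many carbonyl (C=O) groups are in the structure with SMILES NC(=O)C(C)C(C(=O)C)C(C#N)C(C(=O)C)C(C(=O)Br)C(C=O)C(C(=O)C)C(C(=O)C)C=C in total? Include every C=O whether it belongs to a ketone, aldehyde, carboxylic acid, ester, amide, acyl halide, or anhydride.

H2NCO: amide, 1 C=O (running total 1).
CH(COCH3): ketone, 1 C=O (running total 2).
CH(COCH3): ketone, 1 C=O (running total 3).
CH(COBr): acyl halide, 1 C=O (running total 4).
CH(CHO): aldehyde, 1 C=O (running total 5).
CH(COCH3): ketone, 1 C=O (running total 6).
CH(COCH3): ketone, 1 C=O (running total 7).

7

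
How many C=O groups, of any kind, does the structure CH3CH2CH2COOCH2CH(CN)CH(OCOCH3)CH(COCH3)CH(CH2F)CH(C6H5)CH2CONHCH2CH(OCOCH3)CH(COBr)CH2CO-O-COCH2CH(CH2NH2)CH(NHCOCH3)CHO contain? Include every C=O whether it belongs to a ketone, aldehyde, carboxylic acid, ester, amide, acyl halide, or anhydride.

CH2COOCH2: ester, 1 C=O (running total 1).
CH(OCOCH3): ester, 1 C=O (running total 2).
CH(COCH3): ketone, 1 C=O (running total 3).
CH2CONHCH2: amide, 1 C=O (running total 4).
CH(OCOCH3): ester, 1 C=O (running total 5).
CH(COBr): acyl halide, 1 C=O (running total 6).
CH2CO-O-COCH2: anhydride, 2 C=O (running total 8).
CH(NHCOCH3): amide, 1 C=O (running total 9).
CHO: aldehyde, 1 C=O (running total 10).

10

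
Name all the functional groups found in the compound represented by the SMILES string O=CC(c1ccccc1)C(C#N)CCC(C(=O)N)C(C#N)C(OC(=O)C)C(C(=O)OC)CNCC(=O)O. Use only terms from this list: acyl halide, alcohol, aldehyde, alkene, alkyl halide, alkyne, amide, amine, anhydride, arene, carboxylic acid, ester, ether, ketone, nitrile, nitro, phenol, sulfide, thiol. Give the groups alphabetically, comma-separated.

aldehyde, amide, amine, arene, carboxylic acid, ester, nitrile

terminal –CHO: carbonyl C bonded to H and C → aldehyde.
pendant –C6H5: benzene ring → arene.
pendant –C≡N: nitrile.
pendant –CONH2: carbonyl C bonded to C and N → amide.
pendant –C≡N: nitrile.
pendant –OC(=O)CH3: an acyloxy group → ester.
pendant –COOCH3: carbonyl C bonded to C and –OCH3 → ester.
C–N–C with sp³ carbons and no adjacent C=O → amine (secondary).
–COOH: carbonyl C bonded to –OH and C → carboxylic acid (the –OH is not a separate alcohol).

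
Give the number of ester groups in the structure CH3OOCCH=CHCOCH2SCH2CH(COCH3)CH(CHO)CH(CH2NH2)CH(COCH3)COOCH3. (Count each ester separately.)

Taking each segment in turn:
  CH3OOC: CH3O–C(=O)–: carbonyl C bonded to C and to –OCH3 → ester (not ketone + ether).
  CH=CH: C=C double bond → alkene.
  CO: –C(=O)– with carbon on both sides → ketone.
  CH2SCH2: C–S–C linkage → sulfide (thioether).
  CH(COCH3): pendant –COCH3: carbonyl C bonded to two carbons → ketone.
  CH(CHO): pendant –CHO: carbonyl C bonded to C and H → aldehyde.
  CH(CH2NH2): pendant –CH2NH2: N on sp³ C, no adjacent C=O → amine.
  CH(COCH3): pendant –COCH3: carbonyl C bonded to two carbons → ketone.
  COOCH3: –C(=O)OCH3: carbonyl C bonded to C and to –OCH3 → ester (not ketone + ether).
Ester appears at: CH3OOC, COOCH3 → 2.

2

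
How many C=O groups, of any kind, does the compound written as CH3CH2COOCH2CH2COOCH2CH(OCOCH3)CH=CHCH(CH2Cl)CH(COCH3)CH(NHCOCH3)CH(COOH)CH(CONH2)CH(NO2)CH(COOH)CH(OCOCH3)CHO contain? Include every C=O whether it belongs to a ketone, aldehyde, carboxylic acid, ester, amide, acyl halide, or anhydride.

CH2COOCH2: ester, 1 C=O (running total 1).
CH2COOCH2: ester, 1 C=O (running total 2).
CH(OCOCH3): ester, 1 C=O (running total 3).
CH(COCH3): ketone, 1 C=O (running total 4).
CH(NHCOCH3): amide, 1 C=O (running total 5).
CH(COOH): carboxylic acid, 1 C=O (running total 6).
CH(CONH2): amide, 1 C=O (running total 7).
CH(COOH): carboxylic acid, 1 C=O (running total 8).
CH(OCOCH3): ester, 1 C=O (running total 9).
CHO: aldehyde, 1 C=O (running total 10).

10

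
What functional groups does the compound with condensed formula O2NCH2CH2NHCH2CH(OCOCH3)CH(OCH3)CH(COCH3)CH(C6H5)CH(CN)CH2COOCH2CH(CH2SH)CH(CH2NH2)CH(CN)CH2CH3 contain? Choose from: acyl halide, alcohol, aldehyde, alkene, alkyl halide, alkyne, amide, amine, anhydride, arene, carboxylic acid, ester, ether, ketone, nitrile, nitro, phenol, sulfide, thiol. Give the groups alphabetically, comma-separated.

Taking each segment in turn:
  O2NCH2: –NO2 on carbon → nitro group.
  CH2NHCH2: C–N–C with sp³ carbons and no adjacent C=O → amine (secondary).
  CH(OCOCH3): pendant –OC(=O)CH3: an acyloxy group → ester.
  CH(OCH3): pendant –OCH3: C–O–C with sp³ C, no adjacent C=O → ether.
  CH(COCH3): pendant –COCH3: carbonyl C bonded to two carbons → ketone.
  CH(C6H5): pendant –C6H5: benzene ring → arene.
  CH(CN): pendant –C≡N: nitrile.
  CH2COOCH2: –C(=O)–O–C with C on the carbonyl side → ester.
  CH(CH2SH): pendant –CH2SH → thiol.
  CH(CH2NH2): pendant –CH2NH2: N on sp³ C, no adjacent C=O → amine.
  CH(CN): pendant –C≡N: nitrile.

amine, arene, ester, ether, ketone, nitrile, nitro, thiol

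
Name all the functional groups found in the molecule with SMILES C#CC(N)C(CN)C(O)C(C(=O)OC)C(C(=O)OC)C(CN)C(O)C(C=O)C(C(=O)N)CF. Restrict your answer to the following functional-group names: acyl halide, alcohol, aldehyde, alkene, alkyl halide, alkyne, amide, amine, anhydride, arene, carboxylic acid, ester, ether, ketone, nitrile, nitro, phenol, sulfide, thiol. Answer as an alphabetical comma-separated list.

C≡C triple bond → alkyne.
–NH2 on an sp³ carbon with no adjacent C=O → amine.
pendant –CH2NH2: N on sp³ C, no adjacent C=O → amine.
–OH on an sp³ carbon → alcohol (secondary).
pendant –COOCH3: carbonyl C bonded to C and –OCH3 → ester.
pendant –COOCH3: carbonyl C bonded to C and –OCH3 → ester.
pendant –CH2NH2: N on sp³ C, no adjacent C=O → amine.
–OH on an sp³ carbon → alcohol (secondary).
pendant –CHO: carbonyl C bonded to C and H → aldehyde.
pendant –CONH2: carbonyl C bonded to C and N → amide.
halogen on an sp³ carbon → alkyl halide.

alcohol, aldehyde, alkyl halide, alkyne, amide, amine, ester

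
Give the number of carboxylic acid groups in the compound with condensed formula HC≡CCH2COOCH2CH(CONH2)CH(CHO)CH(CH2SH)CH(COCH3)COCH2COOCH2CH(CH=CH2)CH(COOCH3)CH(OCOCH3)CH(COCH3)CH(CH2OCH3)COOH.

1

Working along the chain:
  HC≡C: C≡C triple bond → alkyne.
  CH2COOCH2: –C(=O)–O–C with C on the carbonyl side → ester.
  CH(CONH2): pendant –CONH2: carbonyl C bonded to C and N → amide.
  CH(CHO): pendant –CHO: carbonyl C bonded to C and H → aldehyde.
  CH(CH2SH): pendant –CH2SH → thiol.
  CH(COCH3): pendant –COCH3: carbonyl C bonded to two carbons → ketone.
  CO: –C(=O)– with carbon on both sides → ketone.
  CH2COOCH2: –C(=O)–O–C with C on the carbonyl side → ester.
  CH(CH=CH2): pendant –CH=CH2: C=C double bond → alkene.
  CH(COOCH3): pendant –COOCH3: carbonyl C bonded to C and –OCH3 → ester.
  CH(OCOCH3): pendant –OC(=O)CH3: an acyloxy group → ester.
  CH(COCH3): pendant –COCH3: carbonyl C bonded to two carbons → ketone.
  CH(CH2OCH3): pendant –CH2OCH3: C–O–C linkage → ether.
  COOH: –COOH: carbonyl C bonded to –OH and C → carboxylic acid (the –OH is not a separate alcohol).
Carboxylic acid appears at: COOH → 1.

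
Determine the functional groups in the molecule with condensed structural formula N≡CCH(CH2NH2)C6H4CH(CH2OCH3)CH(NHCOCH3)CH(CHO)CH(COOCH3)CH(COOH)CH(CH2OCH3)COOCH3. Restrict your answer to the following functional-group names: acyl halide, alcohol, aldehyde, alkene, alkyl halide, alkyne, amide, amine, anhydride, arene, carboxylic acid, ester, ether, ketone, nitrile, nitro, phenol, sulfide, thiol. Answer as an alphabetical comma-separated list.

aldehyde, amide, amine, arene, carboxylic acid, ester, ether, nitrile

Working along the chain:
  N≡C: N≡C–: carbon triple-bonded to nitrogen → nitrile.
  CH(CH2NH2): pendant –CH2NH2: N on sp³ C, no adjacent C=O → amine.
  C6H4: para-disubstituted benzene ring → arene.
  CH(CH2OCH3): pendant –CH2OCH3: C–O–C linkage → ether.
  CH(NHCOCH3): pendant –NHC(=O)CH3: N bonded to a carbonyl → amide (not amine).
  CH(CHO): pendant –CHO: carbonyl C bonded to C and H → aldehyde.
  CH(COOCH3): pendant –COOCH3: carbonyl C bonded to C and –OCH3 → ester.
  CH(COOH): pendant –COOH: carbonyl C bonded to C and –OH → carboxylic acid.
  CH(CH2OCH3): pendant –CH2OCH3: C–O–C linkage → ether.
  COOCH3: –C(=O)OCH3: carbonyl C bonded to C and to –OCH3 → ester (not ketone + ether).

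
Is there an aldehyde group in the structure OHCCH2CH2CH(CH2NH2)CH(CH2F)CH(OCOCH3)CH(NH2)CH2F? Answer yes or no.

terminal –CHO: carbonyl C bonded to H and C → aldehyde.
pendant –CH2NH2: N on sp³ C, no adjacent C=O → amine.
pendant –CH2X: halogen on sp³ carbon → alkyl halide.
pendant –OC(=O)CH3: an acyloxy group → ester.
–NH2 on an sp³ carbon with no adjacent C=O → amine.
halogen on an sp³ carbon → alkyl halide.
The OHC segment supplies the aldehyde: terminal –CHO: carbonyl C bonded to H and C → aldehyde.

yes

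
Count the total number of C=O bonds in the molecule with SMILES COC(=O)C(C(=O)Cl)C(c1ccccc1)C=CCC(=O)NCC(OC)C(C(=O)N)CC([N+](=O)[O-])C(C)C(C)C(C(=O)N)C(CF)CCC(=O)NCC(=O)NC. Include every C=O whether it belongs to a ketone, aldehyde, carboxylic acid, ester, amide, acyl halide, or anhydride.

CH3OOC: ester, 1 C=O (running total 1).
CH(COCl): acyl halide, 1 C=O (running total 2).
CH2CONHCH2: amide, 1 C=O (running total 3).
CH(CONH2): amide, 1 C=O (running total 4).
CH(CONH2): amide, 1 C=O (running total 5).
CH2CONHCH2: amide, 1 C=O (running total 6).
CONHCH3: amide, 1 C=O (running total 7).

7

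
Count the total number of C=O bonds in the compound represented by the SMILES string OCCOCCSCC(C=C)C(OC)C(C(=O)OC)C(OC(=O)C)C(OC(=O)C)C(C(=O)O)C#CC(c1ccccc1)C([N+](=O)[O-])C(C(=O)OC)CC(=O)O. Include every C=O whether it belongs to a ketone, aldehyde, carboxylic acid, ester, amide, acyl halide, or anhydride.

CH(COOCH3): ester, 1 C=O (running total 1).
CH(OCOCH3): ester, 1 C=O (running total 2).
CH(OCOCH3): ester, 1 C=O (running total 3).
CH(COOH): carboxylic acid, 1 C=O (running total 4).
CH(COOCH3): ester, 1 C=O (running total 5).
COOH: carboxylic acid, 1 C=O (running total 6).

6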